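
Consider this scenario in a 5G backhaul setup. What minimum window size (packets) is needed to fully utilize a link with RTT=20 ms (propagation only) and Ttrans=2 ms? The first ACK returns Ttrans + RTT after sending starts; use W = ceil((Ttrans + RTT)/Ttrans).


Given: Ttrans = 2 ms, RTT = 20 ms (= 2 * Tprop, Tprop = 10 ms)
Time until first ACK returns = Ttrans + RTT = 2 + 20 = 22 ms
Need W * Ttrans >= Ttrans + RTT  ->  W >= (Ttrans + RTT) / Ttrans
(Ttrans + RTT) / Ttrans = 22 / 2 = 11
W_min = ceil(11) = 11

11


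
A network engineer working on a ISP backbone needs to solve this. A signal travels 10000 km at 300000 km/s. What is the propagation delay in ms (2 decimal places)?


Given: distance = 10000 km, speed = 300000 km/s
Delay = distance / speed = 10000 / 300000 seconds
Delay in ms = 10000 * 1000 / 300000
Delay = 33.3333 ms
Rounded to 2 dp = 33.33 ms

33.33


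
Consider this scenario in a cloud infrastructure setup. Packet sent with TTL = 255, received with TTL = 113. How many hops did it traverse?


Given: initial TTL = 255, received TTL = 113
Hops = initial TTL - received TTL
Hops = 255 - 113 = 142

142


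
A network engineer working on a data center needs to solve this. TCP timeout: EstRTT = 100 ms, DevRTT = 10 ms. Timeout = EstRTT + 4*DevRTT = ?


Given: EstRTT = 100 ms, DevRTT = 10 ms
Timeout = EstRTT + 4 * DevRTT
4 * DevRTT = 4 * 10 = 40
Timeout = 100 + 40 = 140 ms

140


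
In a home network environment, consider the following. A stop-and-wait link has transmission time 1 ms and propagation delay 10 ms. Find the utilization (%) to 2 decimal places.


Given: Ttrans = 1 ms, Tprop = 10 ms
RTT = 2 * Tprop = 2 * 10 = 20 ms
U = Ttrans / (Ttrans + RTT)
U = 1 / (1 + 20)
U = 1 / 21 = 0.047619
U% = 4.76%

4.76


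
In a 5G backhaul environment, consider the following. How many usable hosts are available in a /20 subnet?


Given: subnet mask /20
Host bits = 32 - 20 = 12
Total addresses = 2^12 = 4096
Usable hosts = 4096 - 2 (network + broadcast) = 4094

4094


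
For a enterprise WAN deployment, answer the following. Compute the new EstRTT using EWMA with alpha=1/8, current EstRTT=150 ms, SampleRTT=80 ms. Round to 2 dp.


Given: EstRTT = 150 ms, SampleRTT = 80 ms, alpha = 1/8
New EstRTT = (1 - alpha) * EstRTT + alpha * SampleRTT
(7/8) * 150 = 131.25
(1/8) * 80 = 10
New EstRTT = 131.25 + 10 = 141.25 ms -> 141.25 ms (2 dp)

141.25


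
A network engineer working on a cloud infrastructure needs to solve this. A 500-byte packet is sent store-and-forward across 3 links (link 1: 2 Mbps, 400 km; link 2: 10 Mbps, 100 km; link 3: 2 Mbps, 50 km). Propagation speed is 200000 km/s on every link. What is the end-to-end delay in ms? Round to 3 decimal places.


Packet = 500 bytes = 4000 bits. Store-and-forward: sum (t_trans + t_prop) per link.
Link 1: t_trans = 4000/(2*10^6) s = 2.0000 ms; t_prop = 400/200000 s = 2.0000 ms; subtotal = 4.0000 ms
Link 2: t_trans = 4000/(10*10^6) s = 0.4000 ms; t_prop = 100/200000 s = 0.5000 ms; subtotal = 0.9000 ms
Link 3: t_trans = 4000/(2*10^6) s = 2.0000 ms; t_prop = 50/200000 s = 0.2500 ms; subtotal = 2.2500 ms
End-to-end = 4.0000 + 0.9000 + 2.2500 = 7.1500 ms -> 7.150 ms (3 dp)

7.150


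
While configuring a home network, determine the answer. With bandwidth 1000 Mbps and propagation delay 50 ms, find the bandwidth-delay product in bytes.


Given: bandwidth = 1000 Mbps, delay = 50 ms
BDP in bits = 1000 * 10^6 * 50 / 1000
BDP in bits = 50000000
BDP in bytes = 50000000 / 8 = 6250000

6250000


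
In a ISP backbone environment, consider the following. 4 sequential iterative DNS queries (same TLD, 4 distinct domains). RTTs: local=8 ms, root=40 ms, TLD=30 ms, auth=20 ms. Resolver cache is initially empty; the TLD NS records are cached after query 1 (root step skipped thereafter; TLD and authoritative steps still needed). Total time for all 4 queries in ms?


Lookup 1 (cold cache): local + root + TLD + auth = 8 + 40 + 30 + 20 = 98 ms
Lookups 2..4 (TLD NS cached -> skip root; new domain -> still ask TLD and auth): local + TLD + auth = 8 + 30 + 20 = 58 ms each
Remaining 3 lookups: 3 * 58 = 174 ms
Total = 98 + 174 = 272 ms

272


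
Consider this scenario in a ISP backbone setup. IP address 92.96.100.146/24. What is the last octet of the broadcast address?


Given: IP = 92.96.100.146, prefix = /24
Host bits = 32 - 24 = 8
Network last octet = 146 AND mask = 0
Host part size = 2^8 - 1 = 255
Broadcast last octet = 0 OR 255 = 255

255


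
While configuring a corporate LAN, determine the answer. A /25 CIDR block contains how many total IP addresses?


Given: CIDR prefix /25
Host bits = 32 - 25 = 7
Total addresses = 2^7 = 128

128


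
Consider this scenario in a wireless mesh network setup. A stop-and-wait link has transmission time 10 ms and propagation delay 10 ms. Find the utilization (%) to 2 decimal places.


Given: Ttrans = 10 ms, Tprop = 10 ms
RTT = 2 * Tprop = 2 * 10 = 20 ms
U = Ttrans / (Ttrans + RTT)
U = 10 / (10 + 20)
U = 10 / 30 = 0.333333
U% = 33.33%

33.33


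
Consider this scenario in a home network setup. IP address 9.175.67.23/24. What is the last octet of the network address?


Given: IP = 9.175.67.23, prefix = /24
Subnet mask = 255.255.255.0
Last octet of IP: 23
Last octet of mask: 0
Network last octet = 23 AND 0 = 0

0


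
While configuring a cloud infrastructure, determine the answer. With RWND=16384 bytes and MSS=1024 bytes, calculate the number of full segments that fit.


Given: RWND = 16384 bytes, MSS = 1024 bytes
Full segments = floor(RWND / MSS)
Full segments = floor(16384 / 1024)
Full segments = floor(16.0) = 16

16


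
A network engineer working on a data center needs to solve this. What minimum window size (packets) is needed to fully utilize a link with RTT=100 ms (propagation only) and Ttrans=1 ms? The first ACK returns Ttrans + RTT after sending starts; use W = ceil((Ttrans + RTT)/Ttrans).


Given: Ttrans = 1 ms, RTT = 100 ms (= 2 * Tprop, Tprop = 50 ms)
Time until first ACK returns = Ttrans + RTT = 1 + 100 = 101 ms
Need W * Ttrans >= Ttrans + RTT  ->  W >= (Ttrans + RTT) / Ttrans
(Ttrans + RTT) / Ttrans = 101 / 1 = 101
W_min = ceil(101) = 101

101


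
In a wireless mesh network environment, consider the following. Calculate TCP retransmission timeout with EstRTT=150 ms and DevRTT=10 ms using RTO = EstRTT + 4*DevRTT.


Given: EstRTT = 150 ms, DevRTT = 10 ms
Timeout = EstRTT + 4 * DevRTT
4 * DevRTT = 4 * 10 = 40
Timeout = 150 + 40 = 190 ms

190


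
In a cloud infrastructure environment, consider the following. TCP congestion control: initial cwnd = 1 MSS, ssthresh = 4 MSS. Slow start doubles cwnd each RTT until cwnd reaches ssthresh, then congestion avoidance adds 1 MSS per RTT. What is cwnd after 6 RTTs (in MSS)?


RTT 0: cwnd = 1 MSS (initial)
RTT 1: cwnd = 2 MSS (slow start, doubled)
RTT 2: cwnd = 4 MSS (slow start, doubled)
RTT 3: cwnd = 5 MSS (congestion avoidance, +1)
RTT 4: cwnd = 6 MSS (congestion avoidance, +1)
RTT 5: cwnd = 7 MSS (congestion avoidance, +1)
RTT 6: cwnd = 8 MSS (congestion avoidance, +1)

8


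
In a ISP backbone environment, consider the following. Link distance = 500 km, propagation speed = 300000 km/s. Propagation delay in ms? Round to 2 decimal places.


Given: distance = 500 km, speed = 300000 km/s
Delay = distance / speed = 500 / 300000 seconds
Delay in ms = 500 * 1000 / 300000
Delay = 1.6667 ms
Rounded to 2 dp = 1.67 ms

1.67


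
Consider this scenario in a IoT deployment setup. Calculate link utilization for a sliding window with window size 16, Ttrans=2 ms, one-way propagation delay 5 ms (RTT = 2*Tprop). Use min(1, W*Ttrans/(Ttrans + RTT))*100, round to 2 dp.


Given: W = 16, Ttrans = 2 ms, RTT = 10 ms (= 2 * Tprop, Tprop = 5 ms)
Cycle time = Ttrans + RTT = 2 + 10 = 12 ms (first packet sent until its ACK returns)
W * Ttrans = 16 * 2 = 32 ms of sending per cycle
W * Ttrans / (Ttrans + RTT) = 32 / 12 = 2.666667
U = min(1, 2.666667) = 1.000000
U% = 100.00%

100.00


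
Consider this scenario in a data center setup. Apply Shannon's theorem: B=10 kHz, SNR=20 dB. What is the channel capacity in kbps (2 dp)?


Given: B = 10 kHz, SNR = 20 dB
SNR linear = 10^(20/10) = 100
1 + SNR = 101
log2(101) = 6.6582114828
C = 10 * 1000 * 6.6582114828 = 66582.1148 bps
C = 66.582115 kbps -> 66.58 kbps (2 dp)

66.58


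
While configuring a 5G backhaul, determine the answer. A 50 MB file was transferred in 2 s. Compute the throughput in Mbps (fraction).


Given: file = 50 MB, time = 2 s
File in Mb = 50 * 8 = 400 Mb
Throughput = 400 / 2 Mbps
Throughput = 200 Mbps

200


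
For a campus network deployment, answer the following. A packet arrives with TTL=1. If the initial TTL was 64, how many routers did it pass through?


Given: initial TTL = 64, received TTL = 1
Hops = initial TTL - received TTL
Hops = 64 - 1 = 63

63


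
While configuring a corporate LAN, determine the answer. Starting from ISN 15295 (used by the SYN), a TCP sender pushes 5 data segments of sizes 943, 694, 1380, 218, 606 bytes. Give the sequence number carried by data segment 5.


The SYN occupies sequence number ISN = 15295, so the first data byte is ISN + 1 = 15296.
SEQ of data segment i = (ISN + 1) + sum of payload sizes of segments 1..i-1.
Segment 1: SEQ = 15296, payload = 943 bytes
Segment 2: SEQ = 16239, payload = 694 bytes
Segment 3: SEQ = 16933, payload = 1380 bytes
Segment 4: SEQ = 18313, payload = 218 bytes
Segment 5: SEQ = 18531, payload = 606 bytes
SEQ of segment 5 = 15296 + 943 + 694 + 1380 + 218 = 18531

18531


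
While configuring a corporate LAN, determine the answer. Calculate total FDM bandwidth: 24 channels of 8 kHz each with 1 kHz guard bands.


Given: 24 channels, 8 kHz each, guard = 1 kHz
Channel bandwidth = 24 * 8 = 192 kHz
Guard bands = 23 gaps * 1 kHz = 23 kHz
Total = 192 + 23 = 215 kHz

215


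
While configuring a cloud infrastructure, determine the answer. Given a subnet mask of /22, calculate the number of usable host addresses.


Given: subnet mask /22
Host bits = 32 - 22 = 10
Total addresses = 2^10 = 1024
Usable hosts = 1024 - 2 (network + broadcast) = 1022

1022


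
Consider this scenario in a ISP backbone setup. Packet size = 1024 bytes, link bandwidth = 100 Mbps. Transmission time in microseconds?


Given: packet = 1024 bytes, bandwidth = 100 Mbps
Packet in bits = 1024 * 8 = 8192 bits
Bandwidth = 100 * 10^6 = 100000000 bps
Time = 8192 / 100000000 seconds
Time in us = 8192 * 10^6 / 100000000 = 81.92

81.92


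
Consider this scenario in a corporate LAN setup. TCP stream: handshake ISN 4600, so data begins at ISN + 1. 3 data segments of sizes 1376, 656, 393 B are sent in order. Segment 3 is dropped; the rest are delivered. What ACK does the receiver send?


SYN uses sequence number 4600; first data byte = ISN + 1 = 4601.
Segment 1: SEQ = 4601, len = 1376 B, covers [4601, 5976]
Segment 2: SEQ = 5977, len = 656 B, covers [5977, 6632]
Segment 3: SEQ = 6633, len = 393 B, covers [6633, 7025] [LOST]
In-order data received: bytes [4601, 6632] (segments 1..2).
Segment 3 missing -> gap begins at byte 6633.
Cumulative ACK = next expected in-order byte = 4601 + 1376 + 656 = 6633

6633


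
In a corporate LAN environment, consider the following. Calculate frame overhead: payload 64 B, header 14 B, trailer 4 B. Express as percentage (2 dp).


Given: payload = 64 B, header = 14 B, trailer = 4 B
Overhead bytes = header + trailer = 14 + 4 = 18
Total frame = payload + overhead = 64 + 18 = 82
Overhead % = 18 / 82 * 100 = 21.9512% -> 21.95% (2 dp)

21.95


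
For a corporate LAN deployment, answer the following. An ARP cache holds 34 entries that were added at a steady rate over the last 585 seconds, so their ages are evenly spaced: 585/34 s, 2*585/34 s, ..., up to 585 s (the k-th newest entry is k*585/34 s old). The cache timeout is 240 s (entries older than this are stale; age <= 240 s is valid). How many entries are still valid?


Ages are k * 585/34 s for k = 1..34 (spacing = 17.2059 s).
Entry k is valid iff k * 585/34 <= 240 iff k <= 34 * 240 / 585 = 13.9487
n_valid = floor(13.9487) = 13
(n_stale = 34 - 13 = 21)

13


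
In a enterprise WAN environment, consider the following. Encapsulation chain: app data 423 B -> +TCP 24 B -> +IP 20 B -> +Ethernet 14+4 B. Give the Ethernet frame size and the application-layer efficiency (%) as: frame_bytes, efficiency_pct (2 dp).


TCP segment = 423 + 24 = 447 B
IP packet = 447 + 20 = 467 B
Ethernet frame = 467 + 14 + 4 = 485 B
Efficiency = app / frame = 423 / 485 = 0.872165 = 87.2165% -> 87.22% (2 dp)

485, 87.22


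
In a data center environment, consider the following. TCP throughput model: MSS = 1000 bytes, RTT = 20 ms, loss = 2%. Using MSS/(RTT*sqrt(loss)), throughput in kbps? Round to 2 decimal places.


Given: MSS = 1000 bytes, RTT = 20 ms, loss = 2%
RTT in seconds = 20 / 1000 = 0.02
Loss rate = 2% = 0.02
sqrt(loss) = sqrt(0.02) = 0.141421356237
Throughput (bytes/s) = 1000 / (0.02 * 0.141421356237) = 353553.3906
Throughput (kbps) = 353553.3906 * 8 / 1000 = 2828.427125 -> 2828.43 kbps (2 dp)

2828.43


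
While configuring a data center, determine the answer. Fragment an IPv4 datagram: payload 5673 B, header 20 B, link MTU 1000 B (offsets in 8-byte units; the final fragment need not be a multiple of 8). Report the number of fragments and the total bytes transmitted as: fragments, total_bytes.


Max data per non-final fragment = floor((MTU - header)/8)*8 = floor((1000 - 20)/8)*8 = floor(980/8)*8 = 976 B
Final fragment needs no 8-byte alignment: it can carry up to MTU - header = 980 B
Non-final fragments needed = ceil((payload - 980) / 976) = ceil(4693/976) = ceil(4.8084) = 5
Number of fragments = 5 + 1 = 6
Fragment sizes (data): 5 * 976 B + 793 B (last, 793 <= 980 OK)
Total bytes sent = payload + n_frags * header = 5673 + 6*20 = 5673 + 120 = 5793 B

6, 5793


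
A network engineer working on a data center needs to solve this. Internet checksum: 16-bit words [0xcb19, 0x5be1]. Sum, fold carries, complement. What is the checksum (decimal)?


Given words: [0xcb19, 0x5be1]
Step 1: Sum all words
Raw sum = 51993 + 23521 = 75514
Step 2: Fold carry: (9978 + 1) = 9979
One's complement = ~9979 & 0xFFFF = 55556

55556


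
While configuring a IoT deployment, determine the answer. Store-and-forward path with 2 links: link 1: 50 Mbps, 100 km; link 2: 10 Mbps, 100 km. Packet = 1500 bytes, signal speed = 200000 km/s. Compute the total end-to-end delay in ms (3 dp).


Packet = 1500 bytes = 12000 bits. Store-and-forward: sum (t_trans + t_prop) per link.
Link 1: t_trans = 12000/(50*10^6) s = 0.2400 ms; t_prop = 100/200000 s = 0.5000 ms; subtotal = 0.7400 ms
Link 2: t_trans = 12000/(10*10^6) s = 1.2000 ms; t_prop = 100/200000 s = 0.5000 ms; subtotal = 1.7000 ms
End-to-end = 0.7400 + 1.7000 = 2.4400 ms -> 2.440 ms (3 dp)

2.440


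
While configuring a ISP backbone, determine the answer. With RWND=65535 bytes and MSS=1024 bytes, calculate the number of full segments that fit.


Given: RWND = 65535 bytes, MSS = 1024 bytes
Full segments = floor(RWND / MSS)
Full segments = floor(65535 / 1024)
Full segments = floor(63.999) = 63

63


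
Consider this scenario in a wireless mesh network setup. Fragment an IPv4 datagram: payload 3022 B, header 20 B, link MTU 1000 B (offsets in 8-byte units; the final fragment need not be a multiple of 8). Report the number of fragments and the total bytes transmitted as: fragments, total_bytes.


Max data per non-final fragment = floor((MTU - header)/8)*8 = floor((1000 - 20)/8)*8 = floor(980/8)*8 = 976 B
Final fragment needs no 8-byte alignment: it can carry up to MTU - header = 980 B
Non-final fragments needed = ceil((payload - 980) / 976) = ceil(2042/976) = ceil(2.0922) = 3
Number of fragments = 3 + 1 = 4
Fragment sizes (data): 3 * 976 B + 94 B (last, 94 <= 980 OK)
Total bytes sent = payload + n_frags * header = 3022 + 4*20 = 3022 + 80 = 3102 B

4, 3102


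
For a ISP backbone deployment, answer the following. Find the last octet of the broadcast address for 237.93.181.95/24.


Given: IP = 237.93.181.95, prefix = /24
Host bits = 32 - 24 = 8
Network last octet = 95 AND mask = 0
Host part size = 2^8 - 1 = 255
Broadcast last octet = 0 OR 255 = 255

255


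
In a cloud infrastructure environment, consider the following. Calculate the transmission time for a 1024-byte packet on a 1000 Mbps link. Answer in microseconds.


Given: packet = 1024 bytes, bandwidth = 1000 Mbps
Packet in bits = 1024 * 8 = 8192 bits
Bandwidth = 1000 * 10^6 = 1000000000 bps
Time = 8192 / 1000000000 seconds
Time in us = 8192 * 10^6 / 1000000000 = 8.192

8.192


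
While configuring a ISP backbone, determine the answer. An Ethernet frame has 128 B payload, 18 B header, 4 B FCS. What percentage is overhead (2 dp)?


Given: payload = 128 B, header = 18 B, trailer = 4 B
Overhead bytes = header + trailer = 18 + 4 = 22
Total frame = payload + overhead = 128 + 22 = 150
Overhead % = 22 / 150 * 100 = 14.6667% -> 14.67% (2 dp)

14.67


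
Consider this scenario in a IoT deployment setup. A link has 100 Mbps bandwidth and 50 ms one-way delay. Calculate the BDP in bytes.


Given: bandwidth = 100 Mbps, delay = 50 ms
BDP in bits = 100 * 10^6 * 50 / 1000
BDP in bits = 5000000
BDP in bytes = 5000000 / 8 = 625000

625000


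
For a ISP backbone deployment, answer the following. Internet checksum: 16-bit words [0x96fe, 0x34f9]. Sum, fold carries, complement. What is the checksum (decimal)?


Given words: [0x96fe, 0x34f9]
Step 1: Sum all words
Raw sum = 38654 + 13561 = 52215
One's complement = ~52215 & 0xFFFF = 13320

13320


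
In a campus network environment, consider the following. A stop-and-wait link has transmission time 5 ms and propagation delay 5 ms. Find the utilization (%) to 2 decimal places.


Given: Ttrans = 5 ms, Tprop = 5 ms
RTT = 2 * Tprop = 2 * 5 = 10 ms
U = Ttrans / (Ttrans + RTT)
U = 5 / (5 + 10)
U = 5 / 15 = 0.333333
U% = 33.33%

33.33


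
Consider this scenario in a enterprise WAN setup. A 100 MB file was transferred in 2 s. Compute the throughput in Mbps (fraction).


Given: file = 100 MB, time = 2 s
File in Mb = 100 * 8 = 800 Mb
Throughput = 800 / 2 Mbps
Throughput = 400 Mbps

400


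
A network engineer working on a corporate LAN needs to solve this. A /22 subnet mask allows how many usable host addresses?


Given: subnet mask /22
Host bits = 32 - 22 = 10
Total addresses = 2^10 = 1024
Usable hosts = 1024 - 2 (network + broadcast) = 1022

1022


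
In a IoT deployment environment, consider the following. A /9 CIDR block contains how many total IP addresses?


Given: CIDR prefix /9
Host bits = 32 - 9 = 23
Total addresses = 2^23 = 8388608

8388608


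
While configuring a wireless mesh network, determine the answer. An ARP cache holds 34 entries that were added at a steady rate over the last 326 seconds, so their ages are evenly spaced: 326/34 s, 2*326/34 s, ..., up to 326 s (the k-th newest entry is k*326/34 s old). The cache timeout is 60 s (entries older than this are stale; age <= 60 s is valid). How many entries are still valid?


Ages are k * 326/34 s for k = 1..34 (spacing = 9.5882 s).
Entry k is valid iff k * 326/34 <= 60 iff k <= 34 * 60 / 326 = 6.2577
n_valid = floor(6.2577) = 6
(n_stale = 34 - 6 = 28)

6


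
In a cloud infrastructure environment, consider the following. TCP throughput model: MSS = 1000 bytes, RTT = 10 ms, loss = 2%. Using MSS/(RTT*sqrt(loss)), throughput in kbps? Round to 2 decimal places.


Given: MSS = 1000 bytes, RTT = 10 ms, loss = 2%
RTT in seconds = 10 / 1000 = 0.01
Loss rate = 2% = 0.02
sqrt(loss) = sqrt(0.02) = 0.141421356237
Throughput (bytes/s) = 1000 / (0.01 * 0.141421356237) = 707106.7812
Throughput (kbps) = 707106.7812 * 8 / 1000 = 5656.854249 -> 5656.85 kbps (2 dp)

5656.85


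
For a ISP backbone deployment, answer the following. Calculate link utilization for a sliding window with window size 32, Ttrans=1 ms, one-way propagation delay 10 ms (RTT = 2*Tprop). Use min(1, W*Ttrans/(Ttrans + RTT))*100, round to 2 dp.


Given: W = 32, Ttrans = 1 ms, RTT = 20 ms (= 2 * Tprop, Tprop = 10 ms)
Cycle time = Ttrans + RTT = 1 + 20 = 21 ms (first packet sent until its ACK returns)
W * Ttrans = 32 * 1 = 32 ms of sending per cycle
W * Ttrans / (Ttrans + RTT) = 32 / 21 = 1.523810
U = min(1, 1.523810) = 1.000000
U% = 100.00%

100.00


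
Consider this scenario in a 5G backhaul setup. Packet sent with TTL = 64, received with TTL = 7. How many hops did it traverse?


Given: initial TTL = 64, received TTL = 7
Hops = initial TTL - received TTL
Hops = 64 - 7 = 57

57


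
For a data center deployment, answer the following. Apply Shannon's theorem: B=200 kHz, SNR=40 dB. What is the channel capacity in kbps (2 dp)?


Given: B = 200 kHz, SNR = 40 dB
SNR linear = 10^(40/10) = 10000
1 + SNR = 10001
log2(10001) = 13.2878566418
C = 200 * 1000 * 13.2878566418 = 2657571.3284 bps
C = 2657.571328 kbps -> 2657.57 kbps (2 dp)

2657.57


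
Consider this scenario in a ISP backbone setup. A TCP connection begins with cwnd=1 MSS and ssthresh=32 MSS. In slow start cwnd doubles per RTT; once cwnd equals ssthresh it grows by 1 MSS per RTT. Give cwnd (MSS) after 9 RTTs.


RTT 0: cwnd = 1 MSS (initial)
RTT 1: cwnd = 2 MSS (slow start, doubled)
RTT 2: cwnd = 4 MSS (slow start, doubled)
RTT 3: cwnd = 8 MSS (slow start, doubled)
RTT 4: cwnd = 16 MSS (slow start, doubled)
RTT 5: cwnd = 32 MSS (slow start, doubled)
RTT 6: cwnd = 33 MSS (congestion avoidance, +1)
RTT 7: cwnd = 34 MSS (congestion avoidance, +1)
RTT 8: cwnd = 35 MSS (congestion avoidance, +1)
RTT 9: cwnd = 36 MSS (congestion avoidance, +1)

36


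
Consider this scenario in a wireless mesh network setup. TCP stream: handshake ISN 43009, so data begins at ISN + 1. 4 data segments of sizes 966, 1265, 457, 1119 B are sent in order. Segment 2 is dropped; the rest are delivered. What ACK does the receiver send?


SYN uses sequence number 43009; first data byte = ISN + 1 = 43010.
Segment 1: SEQ = 43010, len = 966 B, covers [43010, 43975]
Segment 2: SEQ = 43976, len = 1265 B, covers [43976, 45240] [LOST]
Segment 3: SEQ = 45241, len = 457 B, covers [45241, 45697]
Segment 4: SEQ = 45698, len = 1119 B, covers [45698, 46816]
In-order data received: bytes [43010, 43975] (segments 1..1).
Segment 2 missing -> gap begins at byte 43976; later segments buffered out of order.
Cumulative ACK = next expected in-order byte = 43010 + 966 = 43976

43976


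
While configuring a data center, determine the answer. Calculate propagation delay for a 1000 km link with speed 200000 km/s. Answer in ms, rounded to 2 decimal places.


Given: distance = 1000 km, speed = 200000 km/s
Delay = distance / speed = 1000 / 200000 seconds
Delay in ms = 1000 * 1000 / 200000
Delay = 5.0000 ms
Rounded to 2 dp = 5.00 ms

5.00


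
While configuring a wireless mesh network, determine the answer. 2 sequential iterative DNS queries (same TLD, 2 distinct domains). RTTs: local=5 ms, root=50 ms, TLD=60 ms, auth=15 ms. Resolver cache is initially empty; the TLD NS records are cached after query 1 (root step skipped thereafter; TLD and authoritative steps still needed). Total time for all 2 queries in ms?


Lookup 1 (cold cache): local + root + TLD + auth = 5 + 50 + 60 + 15 = 130 ms
Lookups 2..2 (TLD NS cached -> skip root; new domain -> still ask TLD and auth): local + TLD + auth = 5 + 60 + 15 = 80 ms each
Remaining 1 lookups: 1 * 80 = 80 ms
Total = 130 + 80 = 210 ms

210


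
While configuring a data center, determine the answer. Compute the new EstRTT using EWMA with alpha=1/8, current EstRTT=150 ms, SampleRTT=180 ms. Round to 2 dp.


Given: EstRTT = 150 ms, SampleRTT = 180 ms, alpha = 1/8
New EstRTT = (1 - alpha) * EstRTT + alpha * SampleRTT
(7/8) * 150 = 131.25
(1/8) * 180 = 22.5
New EstRTT = 131.25 + 22.5 = 153.75 ms -> 153.75 ms (2 dp)

153.75


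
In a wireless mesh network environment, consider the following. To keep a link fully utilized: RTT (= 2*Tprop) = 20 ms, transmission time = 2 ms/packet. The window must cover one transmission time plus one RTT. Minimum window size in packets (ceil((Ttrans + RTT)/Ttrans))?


Given: Ttrans = 2 ms, RTT = 20 ms (= 2 * Tprop, Tprop = 10 ms)
Time until first ACK returns = Ttrans + RTT = 2 + 20 = 22 ms
Need W * Ttrans >= Ttrans + RTT  ->  W >= (Ttrans + RTT) / Ttrans
(Ttrans + RTT) / Ttrans = 22 / 2 = 11
W_min = ceil(11) = 11

11


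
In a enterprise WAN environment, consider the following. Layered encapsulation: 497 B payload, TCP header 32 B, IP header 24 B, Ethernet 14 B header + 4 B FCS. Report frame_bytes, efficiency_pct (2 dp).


TCP segment = 497 + 32 = 529 B
IP packet = 529 + 24 = 553 B
Ethernet frame = 553 + 14 + 4 = 571 B
Efficiency = app / frame = 497 / 571 = 0.870403 = 87.0403% -> 87.04% (2 dp)

571, 87.04


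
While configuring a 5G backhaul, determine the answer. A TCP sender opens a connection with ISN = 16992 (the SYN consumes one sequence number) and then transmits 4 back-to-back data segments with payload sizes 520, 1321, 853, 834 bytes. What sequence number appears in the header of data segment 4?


The SYN occupies sequence number ISN = 16992, so the first data byte is ISN + 1 = 16993.
SEQ of data segment i = (ISN + 1) + sum of payload sizes of segments 1..i-1.
Segment 1: SEQ = 16993, payload = 520 bytes
Segment 2: SEQ = 17513, payload = 1321 bytes
Segment 3: SEQ = 18834, payload = 853 bytes
Segment 4: SEQ = 19687, payload = 834 bytes
SEQ of segment 4 = 16993 + 520 + 1321 + 853 = 19687

19687


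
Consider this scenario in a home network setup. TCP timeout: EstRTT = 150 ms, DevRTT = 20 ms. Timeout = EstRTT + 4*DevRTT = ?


Given: EstRTT = 150 ms, DevRTT = 20 ms
Timeout = EstRTT + 4 * DevRTT
4 * DevRTT = 4 * 20 = 80
Timeout = 150 + 80 = 230 ms

230


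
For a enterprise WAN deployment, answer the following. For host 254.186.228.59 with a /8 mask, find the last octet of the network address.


Given: IP = 254.186.228.59, prefix = /8
Subnet mask = 255.0.0.0
Last octet of IP: 59
Last octet of mask: 0
Network last octet = 59 AND 0 = 0

0


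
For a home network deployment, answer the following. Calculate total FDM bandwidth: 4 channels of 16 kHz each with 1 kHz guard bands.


Given: 4 channels, 16 kHz each, guard = 1 kHz
Channel bandwidth = 4 * 16 = 64 kHz
Guard bands = 3 gaps * 1 kHz = 3 kHz
Total = 64 + 3 = 67 kHz

67


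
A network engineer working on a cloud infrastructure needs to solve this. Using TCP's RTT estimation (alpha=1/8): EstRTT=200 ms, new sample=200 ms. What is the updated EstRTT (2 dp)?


Given: EstRTT = 200 ms, SampleRTT = 200 ms, alpha = 1/8
New EstRTT = (1 - alpha) * EstRTT + alpha * SampleRTT
(7/8) * 200 = 175
(1/8) * 200 = 25
New EstRTT = 175 + 25 = 200 ms -> 200.00 ms (2 dp)

200.00


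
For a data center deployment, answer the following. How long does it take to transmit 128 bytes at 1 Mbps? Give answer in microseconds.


Given: packet = 128 bytes, bandwidth = 1 Mbps
Packet in bits = 128 * 8 = 1024 bits
Bandwidth = 1 * 10^6 = 1000000 bps
Time = 1024 / 1000000 seconds
Time in us = 1024 * 10^6 / 1000000 = 1024

1024


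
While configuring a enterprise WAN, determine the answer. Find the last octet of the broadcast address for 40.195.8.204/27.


Given: IP = 40.195.8.204, prefix = /27
Host bits = 32 - 27 = 5
Network last octet = 204 AND mask = 192
Host part size = 2^5 - 1 = 31
Broadcast last octet = 192 OR 31 = 223

223


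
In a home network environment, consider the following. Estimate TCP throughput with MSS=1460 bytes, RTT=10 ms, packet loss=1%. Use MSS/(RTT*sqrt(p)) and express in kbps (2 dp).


Given: MSS = 1460 bytes, RTT = 10 ms, loss = 1%
RTT in seconds = 10 / 1000 = 0.01
Loss rate = 1% = 0.01
sqrt(loss) = sqrt(0.01) = 0.1
Throughput (bytes/s) = 1460 / (0.01 * 0.1) = 1460000.0000
Throughput (kbps) = 1460000.0000 * 8 / 1000 = 11680.000000 -> 11680.00 kbps (2 dp)

11680.00


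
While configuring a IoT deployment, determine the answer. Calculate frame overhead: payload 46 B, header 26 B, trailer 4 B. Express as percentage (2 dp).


Given: payload = 46 B, header = 26 B, trailer = 4 B
Overhead bytes = header + trailer = 26 + 4 = 30
Total frame = payload + overhead = 46 + 30 = 76
Overhead % = 30 / 76 * 100 = 39.4737% -> 39.47% (2 dp)

39.47


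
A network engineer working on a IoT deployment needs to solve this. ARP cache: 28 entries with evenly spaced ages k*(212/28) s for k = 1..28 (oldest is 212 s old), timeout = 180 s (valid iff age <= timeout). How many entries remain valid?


Ages are k * 212/28 s for k = 1..28 (spacing = 7.5714 s).
Entry k is valid iff k * 212/28 <= 180 iff k <= 28 * 180 / 212 = 23.7736
n_valid = floor(23.7736) = 23
(n_stale = 28 - 23 = 5)

23


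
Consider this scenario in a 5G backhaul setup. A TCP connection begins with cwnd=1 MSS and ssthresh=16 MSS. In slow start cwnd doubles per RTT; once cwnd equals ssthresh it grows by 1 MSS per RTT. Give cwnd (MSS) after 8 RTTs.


RTT 0: cwnd = 1 MSS (initial)
RTT 1: cwnd = 2 MSS (slow start, doubled)
RTT 2: cwnd = 4 MSS (slow start, doubled)
RTT 3: cwnd = 8 MSS (slow start, doubled)
RTT 4: cwnd = 16 MSS (slow start, doubled)
RTT 5: cwnd = 17 MSS (congestion avoidance, +1)
RTT 6: cwnd = 18 MSS (congestion avoidance, +1)
RTT 7: cwnd = 19 MSS (congestion avoidance, +1)
RTT 8: cwnd = 20 MSS (congestion avoidance, +1)

20


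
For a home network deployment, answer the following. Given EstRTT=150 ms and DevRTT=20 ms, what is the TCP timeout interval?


Given: EstRTT = 150 ms, DevRTT = 20 ms
Timeout = EstRTT + 4 * DevRTT
4 * DevRTT = 4 * 20 = 80
Timeout = 150 + 80 = 230 ms

230


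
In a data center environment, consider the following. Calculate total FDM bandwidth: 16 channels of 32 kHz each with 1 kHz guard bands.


Given: 16 channels, 32 kHz each, guard = 1 kHz
Channel bandwidth = 16 * 32 = 512 kHz
Guard bands = 15 gaps * 1 kHz = 15 kHz
Total = 512 + 15 = 527 kHz

527


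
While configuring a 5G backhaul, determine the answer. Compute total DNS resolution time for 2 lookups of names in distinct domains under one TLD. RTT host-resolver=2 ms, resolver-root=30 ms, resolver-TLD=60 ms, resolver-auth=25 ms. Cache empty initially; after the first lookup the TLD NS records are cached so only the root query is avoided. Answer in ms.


Lookup 1 (cold cache): local + root + TLD + auth = 2 + 30 + 60 + 25 = 117 ms
Lookups 2..2 (TLD NS cached -> skip root; new domain -> still ask TLD and auth): local + TLD + auth = 2 + 60 + 25 = 87 ms each
Remaining 1 lookups: 1 * 87 = 87 ms
Total = 117 + 87 = 204 ms

204


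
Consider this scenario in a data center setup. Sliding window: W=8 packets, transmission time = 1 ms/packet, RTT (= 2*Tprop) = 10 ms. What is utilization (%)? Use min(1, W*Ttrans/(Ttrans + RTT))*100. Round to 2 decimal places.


Given: W = 8, Ttrans = 1 ms, RTT = 10 ms (= 2 * Tprop, Tprop = 5 ms)
Cycle time = Ttrans + RTT = 1 + 10 = 11 ms (first packet sent until its ACK returns)
W * Ttrans = 8 * 1 = 8 ms of sending per cycle
W * Ttrans / (Ttrans + RTT) = 8 / 11 = 0.727273
U = min(1, 0.727273) = 0.727273
U% = 72.73%

72.73


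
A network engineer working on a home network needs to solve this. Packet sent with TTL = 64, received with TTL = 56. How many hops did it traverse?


Given: initial TTL = 64, received TTL = 56
Hops = initial TTL - received TTL
Hops = 64 - 56 = 8

8


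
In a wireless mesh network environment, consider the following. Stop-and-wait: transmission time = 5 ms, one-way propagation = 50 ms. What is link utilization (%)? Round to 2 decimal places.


Given: Ttrans = 5 ms, Tprop = 50 ms
RTT = 2 * Tprop = 2 * 50 = 100 ms
U = Ttrans / (Ttrans + RTT)
U = 5 / (5 + 100)
U = 5 / 105 = 0.047619
U% = 4.76%

4.76


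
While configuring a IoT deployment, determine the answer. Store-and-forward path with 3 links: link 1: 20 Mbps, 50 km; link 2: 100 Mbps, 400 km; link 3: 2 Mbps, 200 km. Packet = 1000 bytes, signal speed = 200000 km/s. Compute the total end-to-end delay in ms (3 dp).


Packet = 1000 bytes = 8000 bits. Store-and-forward: sum (t_trans + t_prop) per link.
Link 1: t_trans = 8000/(20*10^6) s = 0.4000 ms; t_prop = 50/200000 s = 0.2500 ms; subtotal = 0.6500 ms
Link 2: t_trans = 8000/(100*10^6) s = 0.0800 ms; t_prop = 400/200000 s = 2.0000 ms; subtotal = 2.0800 ms
Link 3: t_trans = 8000/(2*10^6) s = 4.0000 ms; t_prop = 200/200000 s = 1.0000 ms; subtotal = 5.0000 ms
End-to-end = 0.6500 + 2.0800 + 5.0000 = 7.7300 ms -> 7.730 ms (3 dp)

7.730


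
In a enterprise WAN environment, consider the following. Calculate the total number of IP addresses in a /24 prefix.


Given: CIDR prefix /24
Host bits = 32 - 24 = 8
Total addresses = 2^8 = 256

256


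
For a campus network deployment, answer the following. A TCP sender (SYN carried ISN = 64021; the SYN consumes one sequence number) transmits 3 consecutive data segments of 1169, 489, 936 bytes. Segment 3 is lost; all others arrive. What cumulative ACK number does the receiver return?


SYN uses sequence number 64021; first data byte = ISN + 1 = 64022.
Segment 1: SEQ = 64022, len = 1169 B, covers [64022, 65190]
Segment 2: SEQ = 65191, len = 489 B, covers [65191, 65679]
Segment 3: SEQ = 65680, len = 936 B, covers [65680, 66615] [LOST]
In-order data received: bytes [64022, 65679] (segments 1..2).
Segment 3 missing -> gap begins at byte 65680.
Cumulative ACK = next expected in-order byte = 64022 + 1169 + 489 = 65680

65680


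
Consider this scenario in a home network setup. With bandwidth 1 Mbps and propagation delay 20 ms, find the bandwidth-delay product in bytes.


Given: bandwidth = 1 Mbps, delay = 20 ms
BDP in bits = 1 * 10^6 * 20 / 1000
BDP in bits = 20000
BDP in bytes = 20000 / 8 = 2500

2500


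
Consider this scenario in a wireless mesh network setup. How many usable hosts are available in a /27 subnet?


Given: subnet mask /27
Host bits = 32 - 27 = 5
Total addresses = 2^5 = 32
Usable hosts = 32 - 2 (network + broadcast) = 30

30


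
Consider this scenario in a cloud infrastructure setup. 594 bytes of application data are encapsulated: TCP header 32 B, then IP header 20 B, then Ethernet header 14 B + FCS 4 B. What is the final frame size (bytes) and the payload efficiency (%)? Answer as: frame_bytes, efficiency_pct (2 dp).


TCP segment = 594 + 32 = 626 B
IP packet = 626 + 20 = 646 B
Ethernet frame = 646 + 14 + 4 = 664 B
Efficiency = app / frame = 594 / 664 = 0.894578 = 89.4578% -> 89.46% (2 dp)

664, 89.46


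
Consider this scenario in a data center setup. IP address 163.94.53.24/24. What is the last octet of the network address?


Given: IP = 163.94.53.24, prefix = /24
Subnet mask = 255.255.255.0
Last octet of IP: 24
Last octet of mask: 0
Network last octet = 24 AND 0 = 0

0


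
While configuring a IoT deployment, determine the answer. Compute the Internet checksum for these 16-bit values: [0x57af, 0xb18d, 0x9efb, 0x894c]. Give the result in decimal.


Given words: [0x57af, 0xb18d, 0x9efb, 0x894c]
Step 1: Sum all words
Raw sum = 22447 + 45453 + 40699 + 35148 = 143747
Step 2: Fold carry: (12675 + 2) = 12677
One's complement = ~12677 & 0xFFFF = 52858

52858


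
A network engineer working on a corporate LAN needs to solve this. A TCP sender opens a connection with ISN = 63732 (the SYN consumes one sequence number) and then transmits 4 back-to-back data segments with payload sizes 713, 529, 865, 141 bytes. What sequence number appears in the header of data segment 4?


The SYN occupies sequence number ISN = 63732, so the first data byte is ISN + 1 = 63733.
SEQ of data segment i = (ISN + 1) + sum of payload sizes of segments 1..i-1.
Segment 1: SEQ = 63733, payload = 713 bytes
Segment 2: SEQ = 64446, payload = 529 bytes
Segment 3: SEQ = 64975, payload = 865 bytes
Segment 4: SEQ = 65840, payload = 141 bytes
SEQ of segment 4 = 63733 + 713 + 529 + 865 = 65840

65840


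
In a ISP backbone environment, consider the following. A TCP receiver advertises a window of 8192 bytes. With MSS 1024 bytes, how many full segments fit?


Given: RWND = 8192 bytes, MSS = 1024 bytes
Full segments = floor(RWND / MSS)
Full segments = floor(8192 / 1024)
Full segments = floor(8.0) = 8

8


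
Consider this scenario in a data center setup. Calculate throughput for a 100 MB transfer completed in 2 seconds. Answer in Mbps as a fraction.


Given: file = 100 MB, time = 2 s
File in Mb = 100 * 8 = 800 Mb
Throughput = 800 / 2 Mbps
Throughput = 400 Mbps

400


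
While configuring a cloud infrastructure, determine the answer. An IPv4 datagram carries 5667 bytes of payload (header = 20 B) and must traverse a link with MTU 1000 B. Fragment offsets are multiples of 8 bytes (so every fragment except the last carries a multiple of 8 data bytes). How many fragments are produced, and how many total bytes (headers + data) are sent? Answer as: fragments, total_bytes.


Max data per non-final fragment = floor((MTU - header)/8)*8 = floor((1000 - 20)/8)*8 = floor(980/8)*8 = 976 B
Final fragment needs no 8-byte alignment: it can carry up to MTU - header = 980 B
Non-final fragments needed = ceil((payload - 980) / 976) = ceil(4687/976) = ceil(4.8023) = 5
Number of fragments = 5 + 1 = 6
Fragment sizes (data): 5 * 976 B + 787 B (last, 787 <= 980 OK)
Total bytes sent = payload + n_frags * header = 5667 + 6*20 = 5667 + 120 = 5787 B

6, 5787


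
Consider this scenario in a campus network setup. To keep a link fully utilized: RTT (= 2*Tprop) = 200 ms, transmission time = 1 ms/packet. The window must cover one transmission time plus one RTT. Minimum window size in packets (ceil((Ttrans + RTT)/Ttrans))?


Given: Ttrans = 1 ms, RTT = 200 ms (= 2 * Tprop, Tprop = 100 ms)
Time until first ACK returns = Ttrans + RTT = 1 + 200 = 201 ms
Need W * Ttrans >= Ttrans + RTT  ->  W >= (Ttrans + RTT) / Ttrans
(Ttrans + RTT) / Ttrans = 201 / 1 = 201
W_min = ceil(201) = 201

201


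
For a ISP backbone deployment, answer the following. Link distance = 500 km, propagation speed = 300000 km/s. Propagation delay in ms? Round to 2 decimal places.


Given: distance = 500 km, speed = 300000 km/s
Delay = distance / speed = 500 / 300000 seconds
Delay in ms = 500 * 1000 / 300000
Delay = 1.6667 ms
Rounded to 2 dp = 1.67 ms

1.67


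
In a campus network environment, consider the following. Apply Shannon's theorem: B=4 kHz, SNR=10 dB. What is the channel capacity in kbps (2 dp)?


Given: B = 4 kHz, SNR = 10 dB
SNR linear = 10^(10/10) = 10
1 + SNR = 11
log2(11) = 3.4594316186
C = 4 * 1000 * 3.4594316186 = 13837.7265 bps
C = 13.837726 kbps -> 13.84 kbps (2 dp)

13.84


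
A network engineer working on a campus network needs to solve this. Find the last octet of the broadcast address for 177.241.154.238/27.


Given: IP = 177.241.154.238, prefix = /27
Host bits = 32 - 27 = 5
Network last octet = 238 AND mask = 224
Host part size = 2^5 - 1 = 31
Broadcast last octet = 224 OR 31 = 255

255


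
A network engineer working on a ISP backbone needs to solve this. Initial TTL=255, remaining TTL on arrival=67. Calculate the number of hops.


Given: initial TTL = 255, received TTL = 67
Hops = initial TTL - received TTL
Hops = 255 - 67 = 188

188


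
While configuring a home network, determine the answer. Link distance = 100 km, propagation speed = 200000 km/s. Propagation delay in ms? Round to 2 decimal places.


Given: distance = 100 km, speed = 200000 km/s
Delay = distance / speed = 100 / 200000 seconds
Delay in ms = 100 * 1000 / 200000
Delay = 0.5000 ms
Rounded to 2 dp = 0.50 ms

0.50


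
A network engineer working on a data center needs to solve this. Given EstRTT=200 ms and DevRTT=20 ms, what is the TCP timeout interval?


Given: EstRTT = 200 ms, DevRTT = 20 ms
Timeout = EstRTT + 4 * DevRTT
4 * DevRTT = 4 * 20 = 80
Timeout = 200 + 80 = 280 ms

280


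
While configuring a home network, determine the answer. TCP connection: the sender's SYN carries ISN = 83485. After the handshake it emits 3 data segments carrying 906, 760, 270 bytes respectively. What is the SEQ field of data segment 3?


The SYN occupies sequence number ISN = 83485, so the first data byte is ISN + 1 = 83486.
SEQ of data segment i = (ISN + 1) + sum of payload sizes of segments 1..i-1.
Segment 1: SEQ = 83486, payload = 906 bytes
Segment 2: SEQ = 84392, payload = 760 bytes
Segment 3: SEQ = 85152, payload = 270 bytes
SEQ of segment 3 = 83486 + 906 + 760 = 85152

85152
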